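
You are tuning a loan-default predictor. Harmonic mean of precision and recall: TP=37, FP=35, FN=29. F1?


Precision = 37/72 = 0.5139
Recall = 37/66 = 0.5606
F1 = 2·P·R/(P+R) = 2·TP/(2·TP+FP+FN) = 74/(74+35+29) = 74/138 = 0.5362

0.5362


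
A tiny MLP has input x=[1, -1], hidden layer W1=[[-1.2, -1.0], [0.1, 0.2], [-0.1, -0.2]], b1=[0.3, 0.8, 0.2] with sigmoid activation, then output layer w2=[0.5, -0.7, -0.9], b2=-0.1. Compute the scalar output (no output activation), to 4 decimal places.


z1[0] = (-1.2)·(1) + (-1.0)·(-1) + 0.3 = 0.1
z1[1] = (0.1)·(1) + (0.2)·(-1) + 0.8 = 0.7
z1[2] = (-0.1)·(1) + (-0.2)·(-1) + 0.2 = 0.3
h = sigmoid(z1) = [0.525, 0.6682, 0.5744]
output = (0.5)·(0.525) + (-0.7)·(0.6682) + (-0.9)·(0.5744) - 0.1 = -0.8222

-0.8222


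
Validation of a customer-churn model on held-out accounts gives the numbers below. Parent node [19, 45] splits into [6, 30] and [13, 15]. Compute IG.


Parent = [19, 45], H_parent = 0.8774
H_left = 0.65 (n=36), H_right = 0.9963 (n=28)
H_children = (36/64)·0.65 + (28/64)·0.9963 = 0.8015
IG = 0.8774 - 0.8015 = 0.0759

0.0759


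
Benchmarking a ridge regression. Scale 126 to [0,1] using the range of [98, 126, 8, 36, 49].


min=8, max=126
(126-8)/(126-8) = 118/118 = 1.0

1.0


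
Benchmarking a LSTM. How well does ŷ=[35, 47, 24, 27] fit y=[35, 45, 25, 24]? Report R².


ȳ = 32.25
SS_res = Σ(y-ŷ)² = 14
SS_tot = Σ(y-ȳ)² = 290.75
R² = 1 - SS_res/SS_tot = 1 - 0.0482 = 0.9518

0.9518


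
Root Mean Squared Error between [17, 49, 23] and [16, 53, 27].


MSE = 33/3 = 11
RMSE = √(33/3) = 3.3166

3.3166


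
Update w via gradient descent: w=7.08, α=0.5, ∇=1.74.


w_new = w - α·∇
= 7.08 - 0.5·1.74
= 7.08 - 0.87
= 6.21

6.21


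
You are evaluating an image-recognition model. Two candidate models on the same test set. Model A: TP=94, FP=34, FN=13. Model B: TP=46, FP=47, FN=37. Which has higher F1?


Model A: P=94/128=0.7344, R=94/107=0.8785, F1=2PR/(P+R)=2TP/(2TP+FP+FN)=188/235=0.8
Model B: P=46/93=0.4946, R=46/83=0.5542, F1=2PR/(P+R)=2TP/(2TP+FP+FN)=92/176=0.5227
0.8 > 0.5227 → Model A

Model A


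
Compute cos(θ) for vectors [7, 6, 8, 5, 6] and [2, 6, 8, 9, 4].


A·B = 7·2 + 6·6 + 8·8 + 5·9 + 6·4 = 183
‖A‖ = √210 = 14.4914, ‖B‖ = √201 = 14.1774
cos = 183/(√210·√201) = 183/√42210 = 0.8907

0.8907


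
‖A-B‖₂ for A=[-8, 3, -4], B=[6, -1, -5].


d = √((-8-6)² + (3+ 1)² + (-4+ 5)²)
  = √(196 + 16 + 1)
  = √213 = 14.5945

14.5945


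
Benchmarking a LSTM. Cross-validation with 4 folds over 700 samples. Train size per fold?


Fold size = 700/4 = 175
Training per fold = 700 - 175 = 525

525


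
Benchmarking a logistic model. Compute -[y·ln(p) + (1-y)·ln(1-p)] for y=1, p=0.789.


BCE = -[y·ln(p) + (1-y)·ln(1-p)]
= -1·ln(0.789) - 0
= -ln(0.789) = 0.237

0.237


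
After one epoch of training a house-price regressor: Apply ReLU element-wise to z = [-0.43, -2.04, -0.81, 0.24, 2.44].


ReLU(-0.43) = max(0, -0.43) = 0.0
ReLU(-2.04) = max(0, -2.04) = 0.0
ReLU(-0.81) = max(0, -0.81) = 0.0
ReLU(0.24) = max(0, 0.24) = 0.24
ReLU(2.44) = max(0, 2.44) = 2.44
result = [0.0, 0.0, 0.0, 0.24, 2.44]

[0.0, 0.0, 0.0, 0.24, 2.44]


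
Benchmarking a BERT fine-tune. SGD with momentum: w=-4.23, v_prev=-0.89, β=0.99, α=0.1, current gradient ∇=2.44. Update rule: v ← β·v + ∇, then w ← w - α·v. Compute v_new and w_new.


v_new = 0.99·-0.89 + 2.44 = -0.8811 + 2.44 = 1.5589
w_new = -4.23 - 0.1·1.5589 = -4.23 - 0.15589 = -4.38589

v_new=1.5589, w_new=-4.38589


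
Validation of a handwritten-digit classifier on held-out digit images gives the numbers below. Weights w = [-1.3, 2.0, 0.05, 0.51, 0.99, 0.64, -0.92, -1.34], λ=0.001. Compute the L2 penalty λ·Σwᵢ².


‖w‖₂² = (-1.3)² + (2.0)² + (0.05)² + (0.51)² + (0.99)² + (0.64)² + (-0.92)² + (-1.34)²
     = 1.69 + 4 + 0.0025 + 0.2601 + 0.9801 + 0.4096 + 0.8464 + 1.7956
     = 9.9843
λ·‖w‖₂² = 0.001·9.9843 = 0.009984

0.009984


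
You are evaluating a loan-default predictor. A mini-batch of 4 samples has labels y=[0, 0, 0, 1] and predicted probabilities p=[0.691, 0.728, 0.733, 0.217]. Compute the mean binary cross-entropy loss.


L[0] = -ln(1-0.691) = -ln(0.309) = 1.1744
L[1] = -ln(1-0.728) = -ln(0.272) = 1.302
L[2] = -ln(1-0.733) = -ln(0.267) = 1.3205
L[3] = -ln(0.217) = 1.5279
mean = (1.1744 + 1.302 + 1.3205 + 1.5279)/4 = 1.3312

1.3312


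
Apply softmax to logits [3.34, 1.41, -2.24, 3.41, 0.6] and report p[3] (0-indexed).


Exponentials: e^3.34=28.2191, e^1.41=4.096, e^-2.24=0.1065, e^3.41=30.2652, e^0.6=1.8221
Sum = 64.5089
Softmax = [0.4374, 0.0635, 0.0017, 0.4692, 0.0282]
p[3] = 30.2652/64.5089 = 0.4692

0.4692


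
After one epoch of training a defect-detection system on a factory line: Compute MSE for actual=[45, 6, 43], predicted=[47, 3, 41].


Squared errors: (45-47)²=4, (6-3)²=9, (43-41)²=4
Sum = 17
MSE = 17/3 = 17/3

17/3


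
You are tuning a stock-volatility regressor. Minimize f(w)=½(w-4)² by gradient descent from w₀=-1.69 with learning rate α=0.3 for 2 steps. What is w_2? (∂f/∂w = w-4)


step 1: grad = -1.69-4 = -5.69; w = -1.69 - 0.3·(-5.69) = 0.017
step 2: grad = 0.017-4 = -3.983; w = 0.017 - 0.3·(-3.983) = 1.2119

1.2119


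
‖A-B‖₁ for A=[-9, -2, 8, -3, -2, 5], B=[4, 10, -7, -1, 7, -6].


d = |-9-4| + |-2-10| + |8+ 7| + |-3+ 1| + |-2-7| + |5+ 6|
  = 13 + 12 + 15 + 2 + 9 + 11
  = 62

62


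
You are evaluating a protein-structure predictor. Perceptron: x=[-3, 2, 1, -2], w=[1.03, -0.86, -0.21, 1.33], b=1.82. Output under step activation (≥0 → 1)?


z = (-3)·(1.03) + (2)·(-0.86) + (1)·(-0.21) + (-2)·(1.33) + 1.82
  = -5.86
step(z) = 0 (z<0)

0


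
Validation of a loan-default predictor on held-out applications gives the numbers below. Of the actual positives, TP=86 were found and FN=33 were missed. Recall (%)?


Recall = TP/(TP+FN)
= 86/(86+33)
= 86/119 = 72.27%

72.27%


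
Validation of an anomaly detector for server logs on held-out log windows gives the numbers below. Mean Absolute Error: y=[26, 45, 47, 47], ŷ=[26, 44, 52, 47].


Absolute errors: |26-26|=0, |45-44|=1, |47-52|=5, |47-47|=0
Sum = 6
MAE = 6/4 = 3/2

3/2


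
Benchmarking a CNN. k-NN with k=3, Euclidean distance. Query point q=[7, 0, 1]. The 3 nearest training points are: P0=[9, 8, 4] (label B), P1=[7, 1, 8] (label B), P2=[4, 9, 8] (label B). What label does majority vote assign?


d(q,P0) = 8.775  (label B)
d(q,P1) = 7.0711  (label B)
d(q,P2) = 11.7898  (label B)
Votes: A=0, B=3
Majority → B

B


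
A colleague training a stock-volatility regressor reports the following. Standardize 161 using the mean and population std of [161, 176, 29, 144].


μ = 127.5, σ = 57.9849
z = (161 - 127.5)/57.9849 = 0.5777

0.5777


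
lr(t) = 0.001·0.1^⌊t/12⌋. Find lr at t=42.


n_drops = ⌊42/12⌋ = 3
lr = 0.001·0.1^3 = 0.001·0.001 = 0.000001

0.000001


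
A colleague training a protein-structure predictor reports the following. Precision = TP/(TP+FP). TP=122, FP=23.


Precision = TP/(TP+FP)
= 122/(122+23)
= 122/145 = 84.14%

84.14%


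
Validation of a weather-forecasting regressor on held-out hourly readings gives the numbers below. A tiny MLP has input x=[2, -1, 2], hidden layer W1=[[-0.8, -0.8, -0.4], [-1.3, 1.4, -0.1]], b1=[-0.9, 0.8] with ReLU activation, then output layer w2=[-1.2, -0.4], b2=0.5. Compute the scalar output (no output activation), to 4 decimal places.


z1[0] = (-0.8)·(2) + (-0.8)·(-1) + (-0.4)·(2) - 0.9 = -2.5
z1[1] = (-1.3)·(2) + (1.4)·(-1) + (-0.1)·(2) + 0.8 = -3.4
h = ReLU(z1) = [0.0, 0.0]
output = (-1.2)·(0.0) + (-0.4)·(0.0) + 0.5 = 0.5

0.5


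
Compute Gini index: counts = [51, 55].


Probabilities: [51/106, 55/106] ≈ [0.4811, 0.5189]
Σpᵢ² = (2601 + 3025)/106² = 5626/11236
Gini = 1 - Σpᵢ² = 1 - 5626/11236 = 0.4993

0.4993


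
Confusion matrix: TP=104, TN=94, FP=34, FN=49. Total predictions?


Total = TP + TN + FP + FN
= 104 + 94 + 34 + 49
= 281
(Predicted positive: 138, predicted negative: 143)

281


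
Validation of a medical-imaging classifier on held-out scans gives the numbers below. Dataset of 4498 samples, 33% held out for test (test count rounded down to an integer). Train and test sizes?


Test = ⌊4498·33/100⌋ = 1484
Train = 4498 - 1484 = 3014

Train: 3014, Test: 1484


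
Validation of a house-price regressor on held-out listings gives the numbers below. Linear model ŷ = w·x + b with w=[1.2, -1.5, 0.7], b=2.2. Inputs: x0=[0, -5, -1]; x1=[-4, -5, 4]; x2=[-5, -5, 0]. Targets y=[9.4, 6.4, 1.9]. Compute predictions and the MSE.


ŷ0 = (1.2)·(0) + (-1.5)·(-5) + (0.7)·(-1) + 2.2 = 9.0
ŷ1 = (1.2)·(-4) + (-1.5)·(-5) + (0.7)·(4) + 2.2 = 7.7
ŷ2 = (1.2)·(-5) + (-1.5)·(-5) + (0.7)·(0) + 2.2 = 3.7
errors² = [0.16, 1.69, 3.24]
MSE = 5.0900/3 = 1.6967

1.6967


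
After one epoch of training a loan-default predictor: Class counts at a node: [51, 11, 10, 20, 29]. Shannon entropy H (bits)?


Probabilities: [51/121, 11/121, 10/121, 20/121, 29/121] ≈ [0.4215, 0.0909, 0.0826, 0.1653, 0.2397]
H = -((51/121)·log₂(51/121) + (11/121)·log₂(11/121) + (10/121)·log₂(10/121) + (20/121)·log₂(20/121) + (29/121)·log₂(29/121))
  = 2.0603 bits

2.0603 bits


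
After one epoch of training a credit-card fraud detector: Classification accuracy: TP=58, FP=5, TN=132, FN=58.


Accuracy = (TP+TN)/(TP+TN+FP+FN)
= (58+132)/(253)
= 190/253 = 75.1%

75.1%


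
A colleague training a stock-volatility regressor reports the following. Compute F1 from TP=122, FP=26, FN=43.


Precision = 122/148 = 0.8243
Recall = 122/165 = 0.7394
F1 = 2·P·R/(P+R) = 2·TP/(2·TP+FP+FN) = 244/(244+26+43) = 244/313 = 0.7796

0.7796


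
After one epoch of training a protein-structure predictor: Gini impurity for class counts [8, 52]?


Probabilities: [8/60, 52/60] ≈ [0.1333, 0.8667]
Σpᵢ² = (64 + 2704)/60² = 2768/3600
Gini = 1 - Σpᵢ² = 1 - 2768/3600 = 0.2311

0.2311


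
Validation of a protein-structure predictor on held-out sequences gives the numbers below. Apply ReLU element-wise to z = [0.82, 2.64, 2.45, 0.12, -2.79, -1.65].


ReLU(0.82) = max(0, 0.82) = 0.82
ReLU(2.64) = max(0, 2.64) = 2.64
ReLU(2.45) = max(0, 2.45) = 2.45
ReLU(0.12) = max(0, 0.12) = 0.12
ReLU(-2.79) = max(0, -2.79) = 0.0
ReLU(-1.65) = max(0, -1.65) = 0.0
result = [0.82, 2.64, 2.45, 0.12, 0.0, 0.0]

[0.82, 2.64, 2.45, 0.12, 0.0, 0.0]


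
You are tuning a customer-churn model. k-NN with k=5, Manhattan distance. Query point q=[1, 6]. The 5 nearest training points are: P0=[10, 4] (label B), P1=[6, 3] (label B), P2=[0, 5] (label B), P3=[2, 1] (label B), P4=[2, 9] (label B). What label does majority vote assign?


d(q,P0) = 11  (label B)
d(q,P1) = 8  (label B)
d(q,P2) = 2  (label B)
d(q,P3) = 6  (label B)
d(q,P4) = 4  (label B)
Votes: A=0, B=5
Majority → B

B


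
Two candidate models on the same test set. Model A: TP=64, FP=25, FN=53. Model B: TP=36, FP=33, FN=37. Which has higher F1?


Model A: P=64/89=0.7191, R=64/117=0.547, F1=2PR/(P+R)=2TP/(2TP+FP+FN)=128/206=0.6214
Model B: P=36/69=0.5217, R=36/73=0.4932, F1=2PR/(P+R)=2TP/(2TP+FP+FN)=72/142=0.507
0.6214 > 0.507 → Model A

Model A


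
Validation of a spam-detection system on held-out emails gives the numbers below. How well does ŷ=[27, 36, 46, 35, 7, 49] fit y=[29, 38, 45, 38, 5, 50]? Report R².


ȳ = 34.1667
SS_res = Σ(y-ŷ)² = 23
SS_tot = Σ(y-ȳ)² = 1274.83
R² = 1 - SS_res/SS_tot = 1 - 0.018 = 0.982

0.982


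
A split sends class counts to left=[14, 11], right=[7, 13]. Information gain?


Parent = [21, 24], H_parent = 0.9968
H_left = 0.9896 (n=25), H_right = 0.9341 (n=20)
H_children = (25/45)·0.9896 + (20/45)·0.9341 = 0.9649
IG = 0.9968 - 0.9649 = 0.0319

0.0319


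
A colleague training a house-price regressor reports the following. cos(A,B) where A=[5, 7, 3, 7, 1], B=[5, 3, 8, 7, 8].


A·B = 5·5 + 7·3 + 3·8 + 7·7 + 1·8 = 127
‖A‖ = √133 = 11.5326, ‖B‖ = √211 = 14.5258
cos = 127/(√133·√211) = 127/√28063 = 0.7581

0.7581


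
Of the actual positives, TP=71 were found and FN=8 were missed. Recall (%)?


Recall = TP/(TP+FN)
= 71/(71+8)
= 71/79 = 89.87%

89.87%


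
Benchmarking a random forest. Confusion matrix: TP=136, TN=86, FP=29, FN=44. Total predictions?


Total = TP + TN + FP + FN
= 136 + 86 + 29 + 44
= 295
(Predicted positive: 165, predicted negative: 130)

295


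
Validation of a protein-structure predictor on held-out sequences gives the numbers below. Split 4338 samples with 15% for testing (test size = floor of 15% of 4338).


Test = ⌊4338·15/100⌋ = 650
Train = 4338 - 650 = 3688

Train: 3688, Test: 650


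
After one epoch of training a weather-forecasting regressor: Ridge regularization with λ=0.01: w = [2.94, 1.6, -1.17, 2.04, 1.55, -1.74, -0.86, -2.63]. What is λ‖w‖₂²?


‖w‖₂² = (2.94)² + (1.6)² + (-1.17)² + (2.04)² + (1.55)² + (-1.74)² + (-0.86)² + (-2.63)²
     = 8.6436 + 2.56 + 1.3689 + 4.1616 + 2.4025 + 3.0276 + 0.7396 + 6.9169
     = 29.8207
λ·‖w‖₂² = 0.01·29.8207 = 0.298207

0.298207


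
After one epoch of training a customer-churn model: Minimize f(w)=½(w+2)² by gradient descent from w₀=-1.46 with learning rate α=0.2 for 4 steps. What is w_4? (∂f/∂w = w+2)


step 1: grad = -1.46+2 = 0.54; w = -1.46 - 0.2·(0.54) = -1.568
step 2: grad = -1.568+2 = 0.432; w = -1.568 - 0.2·(0.432) = -1.6544
step 3: grad = -1.6544+2 = 0.3456; w = -1.6544 - 0.2·(0.3456) = -1.72352
step 4: grad = -1.72352+2 = 0.27648; w = -1.72352 - 0.2·(0.27648) = -1.778816

-1.778816


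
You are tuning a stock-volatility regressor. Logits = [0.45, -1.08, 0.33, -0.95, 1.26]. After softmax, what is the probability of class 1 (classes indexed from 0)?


Exponentials: e^0.45=1.5683, e^-1.08=0.3396, e^0.33=1.391, e^-0.95=0.3867, e^1.26=3.5254
Sum = 7.211
Softmax = [0.2175, 0.0471, 0.1929, 0.0536, 0.4889]
p[1] = 0.3396/7.211 = 0.0471

0.0471


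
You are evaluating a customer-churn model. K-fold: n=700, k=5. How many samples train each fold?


Fold size = 700/5 = 140
Training per fold = 700 - 140 = 560

560


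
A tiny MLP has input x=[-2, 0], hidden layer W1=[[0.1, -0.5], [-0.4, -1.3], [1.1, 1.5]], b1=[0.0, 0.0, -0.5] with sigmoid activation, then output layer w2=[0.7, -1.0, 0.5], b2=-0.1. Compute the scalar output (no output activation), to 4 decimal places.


z1[0] = (0.1)·(-2) + (-0.5)·(0) + 0.0 = -0.2
z1[1] = (-0.4)·(-2) + (-1.3)·(0) + 0.0 = 0.8
z1[2] = (1.1)·(-2) + (1.5)·(0) - 0.5 = -2.7
h = sigmoid(z1) = [0.4502, 0.69, 0.063]
output = (0.7)·(0.4502) + (-1.0)·(0.69) + (0.5)·(0.063) - 0.1 = -0.4434

-0.4434


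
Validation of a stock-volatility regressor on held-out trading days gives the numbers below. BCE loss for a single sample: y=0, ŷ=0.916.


BCE = -[y·ln(p) + (1-y)·ln(1-p)]
= -0 - 1·ln(1-0.916)
= -ln(0.084) = 2.4769

2.4769


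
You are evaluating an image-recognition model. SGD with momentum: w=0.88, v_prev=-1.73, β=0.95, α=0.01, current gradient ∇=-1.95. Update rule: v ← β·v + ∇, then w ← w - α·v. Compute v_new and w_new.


v_new = 0.95·-1.73 - 1.95 = -1.6435 - 1.95 = -3.5935
w_new = 0.88 - 0.01·-3.5935 = 0.88 + 0.035935 = 0.915935

v_new=-3.5935, w_new=0.915935


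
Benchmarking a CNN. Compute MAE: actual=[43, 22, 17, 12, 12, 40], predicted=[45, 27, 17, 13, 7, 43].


Absolute errors: |43-45|=2, |22-27|=5, |17-17|=0, |12-13|=1, |12-7|=5, |40-43|=3
Sum = 16
MAE = 16/6 = 8/3

8/3


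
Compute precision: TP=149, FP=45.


Precision = TP/(TP+FP)
= 149/(149+45)
= 149/194 = 76.8%

76.8%


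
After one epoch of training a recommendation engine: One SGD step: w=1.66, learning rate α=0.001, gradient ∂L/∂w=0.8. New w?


w_new = w - α·∇
= 1.66 - 0.001·0.8
= 1.66 - 0.0008
= 1.6592

1.6592


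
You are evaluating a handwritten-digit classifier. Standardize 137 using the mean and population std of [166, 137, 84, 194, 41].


μ = 124.4, σ = 55.3556
z = (137 - 124.4)/55.3556 = 0.2276

0.2276


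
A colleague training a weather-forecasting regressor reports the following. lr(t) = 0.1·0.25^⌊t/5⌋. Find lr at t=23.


n_drops = ⌊23/5⌋ = 4
lr = 0.1·0.25^4 = 0.1·0.00390625 = 0.000390625

0.000390625


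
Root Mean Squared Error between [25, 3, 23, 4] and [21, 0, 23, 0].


MSE = 41/4 = 10.25
RMSE = √(41/4) = 3.2016

3.2016


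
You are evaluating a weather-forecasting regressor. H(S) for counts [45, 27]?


Probabilities: [45/72, 27/72] ≈ [0.625, 0.375]
H = -((45/72)·log₂(45/72) + (27/72)·log₂(27/72))
  = 0.9544 bits

0.9544 bits


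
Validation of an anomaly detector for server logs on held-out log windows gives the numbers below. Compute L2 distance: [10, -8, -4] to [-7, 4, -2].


d = √((10+ 7)² + (-8-4)² + (-4+ 2)²)
  = √(289 + 144 + 4)
  = √437 = 20.9045

20.9045


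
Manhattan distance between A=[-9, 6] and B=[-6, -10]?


d = |-9+ 6| + |6+ 10|
  = 3 + 16
  = 19

19


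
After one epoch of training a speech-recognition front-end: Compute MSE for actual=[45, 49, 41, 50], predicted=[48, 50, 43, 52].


Squared errors: (45-48)²=9, (49-50)²=1, (41-43)²=4, (50-52)²=4
Sum = 18
MSE = 18/4 = 9/2

9/2


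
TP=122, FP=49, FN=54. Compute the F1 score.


Precision = 122/171 = 0.7135
Recall = 122/176 = 0.6932
F1 = 2·P·R/(P+R) = 2·TP/(2·TP+FP+FN) = 244/(244+49+54) = 244/347 = 0.7032

0.7032


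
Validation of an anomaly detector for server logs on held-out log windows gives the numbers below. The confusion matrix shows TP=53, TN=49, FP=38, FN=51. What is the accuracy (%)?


Accuracy = (TP+TN)/(TP+TN+FP+FN)
= (53+49)/(191)
= 102/191 = 53.4%

53.4%


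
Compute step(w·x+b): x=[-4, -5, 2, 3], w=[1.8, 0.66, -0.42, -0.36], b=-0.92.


z = (-4)·(1.8) + (-5)·(0.66) + (2)·(-0.42) + (3)·(-0.36) - 0.92
  = -13.34
step(z) = 0 (z<0)

0


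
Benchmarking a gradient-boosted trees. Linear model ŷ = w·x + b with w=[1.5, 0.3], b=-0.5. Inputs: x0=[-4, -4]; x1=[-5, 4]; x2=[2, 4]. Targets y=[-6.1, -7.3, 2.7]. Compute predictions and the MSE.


ŷ0 = (1.5)·(-4) + (0.3)·(-4) - 0.5 = -7.7
ŷ1 = (1.5)·(-5) + (0.3)·(4) - 0.5 = -6.8
ŷ2 = (1.5)·(2) + (0.3)·(4) - 0.5 = 3.7
errors² = [2.56, 0.25, 1.0]
MSE = 3.8100/3 = 1.27

1.27


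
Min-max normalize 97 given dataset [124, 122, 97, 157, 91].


min=91, max=157
(97-91)/(157-91) = 6/66 = 0.0909

0.0909


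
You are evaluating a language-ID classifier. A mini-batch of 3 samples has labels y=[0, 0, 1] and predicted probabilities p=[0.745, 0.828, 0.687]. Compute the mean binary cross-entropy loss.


L[0] = -ln(1-0.745) = -ln(0.255) = 1.3665
L[1] = -ln(1-0.828) = -ln(0.172) = 1.7603
L[2] = -ln(0.687) = 0.3754
mean = (1.3665 + 1.7603 + 0.3754)/3 = 1.1674

1.1674


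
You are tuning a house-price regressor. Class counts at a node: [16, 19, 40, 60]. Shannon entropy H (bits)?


Probabilities: [16/135, 19/135, 40/135, 60/135] ≈ [0.1185, 0.1407, 0.2963, 0.4444]
H = -((16/135)·log₂(16/135) + (19/135)·log₂(19/135) + (40/135)·log₂(40/135) + (60/135)·log₂(60/135))
  = 1.8027 bits

1.8027 bits


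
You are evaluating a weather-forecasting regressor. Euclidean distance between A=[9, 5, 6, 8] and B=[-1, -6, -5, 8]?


d = √((9+ 1)² + (5+ 6)² + (6+ 5)² + (8-8)²)
  = √(100 + 121 + 121 + 0)
  = √342 = 18.4932

18.4932


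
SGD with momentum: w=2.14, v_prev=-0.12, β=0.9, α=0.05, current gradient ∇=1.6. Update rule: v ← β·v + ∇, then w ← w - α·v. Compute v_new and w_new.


v_new = 0.9·-0.12 + 1.6 = -0.108 + 1.6 = 1.492
w_new = 2.14 - 0.05·1.492 = 2.14 - 0.0746 = 2.0654

v_new=1.492, w_new=2.0654


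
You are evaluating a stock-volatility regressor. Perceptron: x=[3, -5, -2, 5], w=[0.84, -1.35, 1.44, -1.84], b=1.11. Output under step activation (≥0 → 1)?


z = (3)·(0.84) + (-5)·(-1.35) + (-2)·(1.44) + (5)·(-1.84) + 1.11
  = -1.7
step(z) = 0 (z<0)

0


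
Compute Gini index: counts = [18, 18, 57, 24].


Probabilities: [18/117, 18/117, 57/117, 24/117] ≈ [0.1538, 0.1538, 0.4872, 0.2051]
Σpᵢ² = (324 + 324 + 3249 + 576)/117² = 4473/13689
Gini = 1 - Σpᵢ² = 1 - 4473/13689 = 0.6732

0.6732


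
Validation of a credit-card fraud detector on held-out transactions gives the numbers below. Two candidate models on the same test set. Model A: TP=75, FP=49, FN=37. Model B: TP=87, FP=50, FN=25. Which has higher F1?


Model A: P=75/124=0.6048, R=75/112=0.6696, F1=2PR/(P+R)=2TP/(2TP+FP+FN)=150/236=0.6356
Model B: P=87/137=0.635, R=87/112=0.7768, F1=2PR/(P+R)=2TP/(2TP+FP+FN)=174/249=0.6988
0.6356 < 0.6988 → Model B

Model B


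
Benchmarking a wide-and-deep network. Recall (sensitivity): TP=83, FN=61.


Recall = TP/(TP+FN)
= 83/(83+61)
= 83/144 = 57.64%

57.64%


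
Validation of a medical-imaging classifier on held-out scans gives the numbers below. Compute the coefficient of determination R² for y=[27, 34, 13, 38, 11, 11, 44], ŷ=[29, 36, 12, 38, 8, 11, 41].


ȳ = 25.4286
SS_res = Σ(y-ŷ)² = 27
SS_tot = Σ(y-ȳ)² = 1149.71
R² = 1 - SS_res/SS_tot = 1 - 0.0235 = 0.9765

0.9765


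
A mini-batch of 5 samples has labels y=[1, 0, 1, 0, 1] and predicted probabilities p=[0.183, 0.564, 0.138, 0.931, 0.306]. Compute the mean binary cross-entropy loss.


L[0] = -ln(0.183) = 1.6983
L[1] = -ln(1-0.564) = -ln(0.436) = 0.8301
L[2] = -ln(0.138) = 1.9805
L[3] = -ln(1-0.931) = -ln(0.069) = 2.6736
L[4] = -ln(0.306) = 1.1842
mean = (1.6983 + 0.8301 + 1.9805 + 2.6736 + 1.1842)/5 = 1.6733

1.6733


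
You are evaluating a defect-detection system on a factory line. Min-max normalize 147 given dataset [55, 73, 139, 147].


min=55, max=147
(147-55)/(147-55) = 92/92 = 1.0

1.0


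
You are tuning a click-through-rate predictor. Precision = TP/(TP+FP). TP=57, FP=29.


Precision = TP/(TP+FP)
= 57/(57+29)
= 57/86 = 66.28%

66.28%


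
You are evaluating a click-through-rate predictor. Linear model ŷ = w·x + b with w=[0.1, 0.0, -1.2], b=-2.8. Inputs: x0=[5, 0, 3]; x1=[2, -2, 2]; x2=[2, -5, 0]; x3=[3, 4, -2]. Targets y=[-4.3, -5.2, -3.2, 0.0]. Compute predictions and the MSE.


ŷ0 = (0.1)·(5) + (0.0)·(0) + (-1.2)·(3) - 2.8 = -5.9
ŷ1 = (0.1)·(2) + (0.0)·(-2) + (-1.2)·(2) - 2.8 = -5.0
ŷ2 = (0.1)·(2) + (0.0)·(-5) + (-1.2)·(0) - 2.8 = -2.6
ŷ3 = (0.1)·(3) + (0.0)·(4) + (-1.2)·(-2) - 2.8 = -0.1
errors² = [2.56, 0.04, 0.36, 0.01]
MSE = 2.9700/4 = 0.7425

0.7425


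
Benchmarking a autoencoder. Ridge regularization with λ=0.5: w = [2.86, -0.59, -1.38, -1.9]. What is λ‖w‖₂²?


‖w‖₂² = (2.86)² + (-0.59)² + (-1.38)² + (-1.9)²
     = 8.1796 + 0.3481 + 1.9044 + 3.61
     = 14.0421
λ·‖w‖₂² = 0.5·14.0421 = 7.02105

7.02105


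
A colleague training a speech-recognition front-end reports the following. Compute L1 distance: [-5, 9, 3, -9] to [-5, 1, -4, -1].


d = |-5+ 5| + |9-1| + |3+ 4| + |-9+ 1|
  = 0 + 8 + 7 + 8
  = 23

23


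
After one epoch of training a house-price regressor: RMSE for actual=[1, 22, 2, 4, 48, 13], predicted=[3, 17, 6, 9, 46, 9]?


MSE = 90/6 = 15
RMSE = √(90/6) = 3.873

3.873


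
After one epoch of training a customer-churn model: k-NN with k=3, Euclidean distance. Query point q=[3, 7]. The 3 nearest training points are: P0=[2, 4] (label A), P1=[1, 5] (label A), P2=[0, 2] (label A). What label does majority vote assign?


d(q,P0) = 3.1623  (label A)
d(q,P1) = 2.8284  (label A)
d(q,P2) = 5.831  (label A)
Votes: A=3, B=0
Majority → A

A


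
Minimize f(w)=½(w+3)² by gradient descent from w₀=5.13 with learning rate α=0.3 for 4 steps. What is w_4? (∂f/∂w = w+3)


step 1: grad = 5.13+3 = 8.13; w = 5.13 - 0.3·(8.13) = 2.691
step 2: grad = 2.691+3 = 5.691; w = 2.691 - 0.3·(5.691) = 0.9837
step 3: grad = 0.9837+3 = 3.9837; w = 0.9837 - 0.3·(3.9837) = -0.21141
step 4: grad = -0.21141+3 = 2.78859; w = -0.21141 - 0.3·(2.78859) = -1.047987

-1.047987


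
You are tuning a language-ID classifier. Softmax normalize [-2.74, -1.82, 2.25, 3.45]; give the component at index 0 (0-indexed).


Exponentials: e^-2.74=0.0646, e^-1.82=0.162, e^2.25=9.4877, e^3.45=31.5004
Sum = 41.2147
Softmax = [0.0016, 0.0039, 0.2302, 0.7643]
p[0] = 0.0646/41.2147 = 0.0016

0.0016


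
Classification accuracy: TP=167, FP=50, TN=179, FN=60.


Accuracy = (TP+TN)/(TP+TN+FP+FN)
= (167+179)/(456)
= 346/456 = 75.88%

75.88%


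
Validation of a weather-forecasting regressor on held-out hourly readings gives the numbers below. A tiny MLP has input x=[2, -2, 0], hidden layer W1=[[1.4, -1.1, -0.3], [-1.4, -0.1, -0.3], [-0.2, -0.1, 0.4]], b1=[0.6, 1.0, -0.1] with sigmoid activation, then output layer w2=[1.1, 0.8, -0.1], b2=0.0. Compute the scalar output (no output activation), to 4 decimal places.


z1[0] = (1.4)·(2) + (-1.1)·(-2) + (-0.3)·(0) + 0.6 = 5.6
z1[1] = (-1.4)·(2) + (-0.1)·(-2) + (-0.3)·(0) + 1.0 = -1.6
z1[2] = (-0.2)·(2) + (-0.1)·(-2) + (0.4)·(0) - 0.1 = -0.3
h = sigmoid(z1) = [0.9963, 0.168, 0.4256]
output = (1.1)·(0.9963) + (0.8)·(0.168) + (-0.1)·(0.4256) + 0.0 = 1.1878

1.1878


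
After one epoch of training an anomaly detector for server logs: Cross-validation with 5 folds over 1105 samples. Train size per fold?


Fold size = 1105/5 = 221
Training per fold = 1105 - 221 = 884

884


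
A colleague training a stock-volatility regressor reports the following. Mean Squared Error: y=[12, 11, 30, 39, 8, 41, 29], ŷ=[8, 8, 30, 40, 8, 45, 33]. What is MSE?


Squared errors: (12-8)²=16, (11-8)²=9, (30-30)²=0, (39-40)²=1, (8-8)²=0, (41-45)²=16, (29-33)²=16
Sum = 58
MSE = 58/7 = 58/7

58/7


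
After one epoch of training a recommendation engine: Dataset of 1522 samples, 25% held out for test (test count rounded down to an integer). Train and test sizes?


Test = ⌊1522·25/100⌋ = 380
Train = 1522 - 380 = 1142

Train: 1142, Test: 380


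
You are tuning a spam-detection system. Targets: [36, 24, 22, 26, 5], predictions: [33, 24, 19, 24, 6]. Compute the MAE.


Absolute errors: |36-33|=3, |24-24|=0, |22-19|=3, |26-24|=2, |5-6|=1
Sum = 9
MAE = 9/5 = 9/5

9/5


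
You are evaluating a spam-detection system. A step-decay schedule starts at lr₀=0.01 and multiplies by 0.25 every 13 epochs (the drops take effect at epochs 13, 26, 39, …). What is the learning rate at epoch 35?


n_drops = ⌊35/13⌋ = 2
lr = 0.01·0.25^2 = 0.01·0.0625 = 0.000625

0.000625


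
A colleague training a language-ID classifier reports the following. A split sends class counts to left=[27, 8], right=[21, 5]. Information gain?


Parent = [48, 13], H_parent = 0.7474
H_left = 0.7755 (n=35), H_right = 0.7063 (n=26)
H_children = (35/61)·0.7755 + (26/61)·0.7063 = 0.746
IG = 0.7474 - 0.746 = 0.0014

0.0014


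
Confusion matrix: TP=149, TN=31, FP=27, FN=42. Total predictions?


Total = TP + TN + FP + FN
= 149 + 31 + 27 + 42
= 249
(Predicted positive: 176, predicted negative: 73)

249


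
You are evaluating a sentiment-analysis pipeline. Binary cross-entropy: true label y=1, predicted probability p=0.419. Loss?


BCE = -[y·ln(p) + (1-y)·ln(1-p)]
= -1·ln(0.419) - 0
= -ln(0.419) = 0.8699

0.8699


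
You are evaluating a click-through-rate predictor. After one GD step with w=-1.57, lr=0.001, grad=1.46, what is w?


w_new = w - α·∇
= -1.57 - 0.001·1.46
= -1.57 - 0.00146
= -1.57146

-1.57146


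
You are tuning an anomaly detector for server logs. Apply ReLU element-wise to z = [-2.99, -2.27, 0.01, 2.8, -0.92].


ReLU(-2.99) = max(0, -2.99) = 0.0
ReLU(-2.27) = max(0, -2.27) = 0.0
ReLU(0.01) = max(0, 0.01) = 0.01
ReLU(2.8) = max(0, 2.8) = 2.8
ReLU(-0.92) = max(0, -0.92) = 0.0
result = [0.0, 0.0, 0.01, 2.8, 0.0]

[0.0, 0.0, 0.01, 2.8, 0.0]


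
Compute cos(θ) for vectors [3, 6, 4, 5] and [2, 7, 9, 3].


A·B = 3·2 + 6·7 + 4·9 + 5·3 = 99
‖A‖ = √86 = 9.2736, ‖B‖ = √143 = 11.9583
cos = 99/(√86·√143) = 99/√12298 = 0.8927

0.8927


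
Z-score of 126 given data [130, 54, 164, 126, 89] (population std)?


μ = 112.6, σ = 37.7232
z = (126 - 112.6)/37.7232 = 0.3552

0.3552


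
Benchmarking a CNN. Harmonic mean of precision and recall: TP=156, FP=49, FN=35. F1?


Precision = 156/205 = 0.761
Recall = 156/191 = 0.8168
F1 = 2·P·R/(P+R) = 2·TP/(2·TP+FP+FN) = 312/(312+49+35) = 312/396 = 0.7879

0.7879


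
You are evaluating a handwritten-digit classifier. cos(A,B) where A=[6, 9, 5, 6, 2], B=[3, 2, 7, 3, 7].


A·B = 6·3 + 9·2 + 5·7 + 6·3 + 2·7 = 103
‖A‖ = √182 = 13.4907, ‖B‖ = √120 = 10.9545
cos = 103/(√182·√120) = 103/√21840 = 0.697

0.697


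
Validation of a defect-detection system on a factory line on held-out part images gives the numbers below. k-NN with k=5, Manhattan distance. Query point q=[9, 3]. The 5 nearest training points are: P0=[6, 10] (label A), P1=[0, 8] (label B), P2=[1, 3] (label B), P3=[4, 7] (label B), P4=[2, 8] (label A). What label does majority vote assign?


d(q,P0) = 10  (label A)
d(q,P1) = 14  (label B)
d(q,P2) = 8  (label B)
d(q,P3) = 9  (label B)
d(q,P4) = 12  (label A)
Votes: A=2, B=3
Majority → B

B


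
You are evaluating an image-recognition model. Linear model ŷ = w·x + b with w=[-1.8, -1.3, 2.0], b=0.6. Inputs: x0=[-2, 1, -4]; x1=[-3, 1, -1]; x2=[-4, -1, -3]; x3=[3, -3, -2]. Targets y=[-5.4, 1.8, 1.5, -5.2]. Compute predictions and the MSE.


ŷ0 = (-1.8)·(-2) + (-1.3)·(1) + (2.0)·(-4) + 0.6 = -5.1
ŷ1 = (-1.8)·(-3) + (-1.3)·(1) + (2.0)·(-1) + 0.6 = 2.7
ŷ2 = (-1.8)·(-4) + (-1.3)·(-1) + (2.0)·(-3) + 0.6 = 3.1
ŷ3 = (-1.8)·(3) + (-1.3)·(-3) + (2.0)·(-2) + 0.6 = -4.9
errors² = [0.09, 0.81, 2.56, 0.09]
MSE = 3.5500/4 = 0.8875

0.8875


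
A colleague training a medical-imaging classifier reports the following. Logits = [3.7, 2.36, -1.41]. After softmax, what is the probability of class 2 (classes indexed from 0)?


Exponentials: e^3.7=40.4473, e^2.36=10.591, e^-1.41=0.2441
Sum = 51.2824
Softmax = [0.7887, 0.2065, 0.0048]
p[2] = 0.2441/51.2824 = 0.0048

0.0048


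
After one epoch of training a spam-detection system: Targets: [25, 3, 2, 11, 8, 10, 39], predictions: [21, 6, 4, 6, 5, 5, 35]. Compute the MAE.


Absolute errors: |25-21|=4, |3-6|=3, |2-4|=2, |11-6|=5, |8-5|=3, |10-5|=5, |39-35|=4
Sum = 26
MAE = 26/7 = 26/7

26/7


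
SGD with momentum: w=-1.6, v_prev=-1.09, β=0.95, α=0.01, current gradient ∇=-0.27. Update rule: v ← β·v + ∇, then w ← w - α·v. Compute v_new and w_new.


v_new = 0.95·-1.09 - 0.27 = -1.0355 - 0.27 = -1.3055
w_new = -1.6 - 0.01·-1.3055 = -1.6 + 0.013055 = -1.586945

v_new=-1.3055, w_new=-1.586945


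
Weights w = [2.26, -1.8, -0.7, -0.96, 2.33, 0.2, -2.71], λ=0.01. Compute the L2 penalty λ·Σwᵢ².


‖w‖₂² = (2.26)² + (-1.8)² + (-0.7)² + (-0.96)² + (2.33)² + (0.2)² + (-2.71)²
     = 5.1076 + 3.24 + 0.49 + 0.9216 + 5.4289 + 0.04 + 7.3441
     = 22.5722
λ·‖w‖₂² = 0.01·22.5722 = 0.225722

0.225722


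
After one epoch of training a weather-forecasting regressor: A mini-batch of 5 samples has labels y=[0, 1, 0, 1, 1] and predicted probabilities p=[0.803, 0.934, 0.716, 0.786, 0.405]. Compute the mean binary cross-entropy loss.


L[0] = -ln(1-0.803) = -ln(0.197) = 1.6246
L[1] = -ln(0.934) = 0.0683
L[2] = -ln(1-0.716) = -ln(0.284) = 1.2588
L[3] = -ln(0.786) = 0.2408
L[4] = -ln(0.405) = 0.9039
mean = (1.6246 + 0.0683 + 1.2588 + 0.2408 + 0.9039)/5 = 0.8193

0.8193


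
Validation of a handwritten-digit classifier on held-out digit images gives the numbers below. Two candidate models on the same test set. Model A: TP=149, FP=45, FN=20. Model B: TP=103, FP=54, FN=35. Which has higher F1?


Model A: P=149/194=0.768, R=149/169=0.8817, F1=2PR/(P+R)=2TP/(2TP+FP+FN)=298/363=0.8209
Model B: P=103/157=0.6561, R=103/138=0.7464, F1=2PR/(P+R)=2TP/(2TP+FP+FN)=206/295=0.6983
0.8209 > 0.6983 → Model A

Model A


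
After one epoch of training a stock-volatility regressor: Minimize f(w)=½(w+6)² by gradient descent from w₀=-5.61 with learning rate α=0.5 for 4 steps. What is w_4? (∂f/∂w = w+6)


step 1: grad = -5.61+6 = 0.39; w = -5.61 - 0.5·(0.39) = -5.805
step 2: grad = -5.805+6 = 0.195; w = -5.805 - 0.5·(0.195) = -5.9025
step 3: grad = -5.9025+6 = 0.0975; w = -5.9025 - 0.5·(0.0975) = -5.95125
step 4: grad = -5.95125+6 = 0.04875; w = -5.95125 - 0.5·(0.04875) = -5.975625

-5.975625


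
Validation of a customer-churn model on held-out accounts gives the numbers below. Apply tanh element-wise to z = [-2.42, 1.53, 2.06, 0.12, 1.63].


tanh(-2.42) = -0.9843
tanh(1.53) = 0.9104
tanh(2.06) = 0.968
tanh(0.12) = 0.1194
tanh(1.63) = 0.9261
result = [-0.9843, 0.9104, 0.968, 0.1194, 0.9261]

[-0.9843, 0.9104, 0.968, 0.1194, 0.9261]


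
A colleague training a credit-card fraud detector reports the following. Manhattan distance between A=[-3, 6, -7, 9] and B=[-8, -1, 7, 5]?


d = |-3+ 8| + |6+ 1| + |-7-7| + |9-5|
  = 5 + 7 + 14 + 4
  = 30

30


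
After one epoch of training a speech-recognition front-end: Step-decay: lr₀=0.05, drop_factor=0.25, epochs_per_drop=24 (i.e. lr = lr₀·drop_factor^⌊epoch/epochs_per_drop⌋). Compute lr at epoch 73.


n_drops = ⌊73/24⌋ = 3
lr = 0.05·0.25^3 = 0.05·0.015625 = 0.00078125

0.00078125


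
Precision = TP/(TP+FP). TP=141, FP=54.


Precision = TP/(TP+FP)
= 141/(141+54)
= 141/195 = 72.31%

72.31%


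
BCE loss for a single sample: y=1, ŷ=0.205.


BCE = -[y·ln(p) + (1-y)·ln(1-p)]
= -1·ln(0.205) - 0
= -ln(0.205) = 1.5847

1.5847


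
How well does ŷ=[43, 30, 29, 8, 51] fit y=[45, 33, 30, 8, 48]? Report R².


ȳ = 32.8
SS_res = Σ(y-ŷ)² = 23
SS_tot = Σ(y-ȳ)² = 1002.8
R² = 1 - SS_res/SS_tot = 1 - 0.0229 = 0.9771

0.9771


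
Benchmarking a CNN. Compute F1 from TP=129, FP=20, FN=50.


Precision = 129/149 = 0.8658
Recall = 129/179 = 0.7207
F1 = 2·P·R/(P+R) = 2·TP/(2·TP+FP+FN) = 258/(258+20+50) = 258/328 = 0.7866

0.7866


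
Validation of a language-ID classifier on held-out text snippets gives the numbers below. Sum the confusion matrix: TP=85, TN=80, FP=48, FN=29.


Total = TP + TN + FP + FN
= 85 + 80 + 48 + 29
= 242
(Predicted positive: 133, predicted negative: 109)

242


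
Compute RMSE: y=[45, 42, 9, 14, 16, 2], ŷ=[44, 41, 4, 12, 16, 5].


MSE = 40/6 = 6.6667
RMSE = √(40/6) = 2.582

2.582


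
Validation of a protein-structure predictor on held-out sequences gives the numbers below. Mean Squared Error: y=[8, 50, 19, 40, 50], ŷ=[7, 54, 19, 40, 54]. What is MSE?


Squared errors: (8-7)²=1, (50-54)²=16, (19-19)²=0, (40-40)²=0, (50-54)²=16
Sum = 33
MSE = 33/5 = 33/5

33/5


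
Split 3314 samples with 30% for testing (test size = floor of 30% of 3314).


Test = ⌊3314·30/100⌋ = 994
Train = 3314 - 994 = 2320

Train: 2320, Test: 994


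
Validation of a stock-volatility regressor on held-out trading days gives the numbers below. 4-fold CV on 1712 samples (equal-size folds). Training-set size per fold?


Fold size = 1712/4 = 428
Training per fold = 1712 - 428 = 1284

1284


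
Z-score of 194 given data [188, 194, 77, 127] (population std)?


μ = 146.5, σ = 47.9296
z = (194 - 146.5)/47.9296 = 0.991

0.991


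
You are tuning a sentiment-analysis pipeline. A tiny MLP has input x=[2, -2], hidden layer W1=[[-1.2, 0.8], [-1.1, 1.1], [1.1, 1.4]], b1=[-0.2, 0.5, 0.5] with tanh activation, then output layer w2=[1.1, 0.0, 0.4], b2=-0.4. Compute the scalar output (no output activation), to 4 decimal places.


z1[0] = (-1.2)·(2) + (0.8)·(-2) - 0.2 = -4.2
z1[1] = (-1.1)·(2) + (1.1)·(-2) + 0.5 = -3.9
z1[2] = (1.1)·(2) + (1.4)·(-2) + 0.5 = -0.1
h = tanh(z1) = [-0.9996, -0.9992, -0.0997]
output = (1.1)·(-0.9996) + (0.0)·(-0.9992) + (0.4)·(-0.0997) - 0.4 = -1.5394

-1.5394


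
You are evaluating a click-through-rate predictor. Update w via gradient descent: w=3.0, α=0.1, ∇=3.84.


w_new = w - α·∇
= 3.0 - 0.1·3.84
= 3.0 - 0.384
= 2.616

2.616


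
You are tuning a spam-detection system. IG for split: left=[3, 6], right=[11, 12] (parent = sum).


Parent = [14, 18], H_parent = 0.9887
H_left = 0.9183 (n=9), H_right = 0.9986 (n=23)
H_children = (9/32)·0.9183 + (23/32)·0.9986 = 0.976
IG = 0.9887 - 0.976 = 0.0127

0.0127


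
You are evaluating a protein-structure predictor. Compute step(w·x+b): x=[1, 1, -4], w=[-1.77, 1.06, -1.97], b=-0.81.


z = (1)·(-1.77) + (1)·(1.06) + (-4)·(-1.97) - 0.81
  = 6.36
step(z) = 1 (z≥0)

1


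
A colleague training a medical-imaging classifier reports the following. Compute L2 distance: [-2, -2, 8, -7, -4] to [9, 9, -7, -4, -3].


d = √((-2-9)² + (-2-9)² + (8+ 7)² + (-7+ 4)² + (-4+ 3)²)
  = √(121 + 121 + 225 + 9 + 1)
  = √477 = 21.8403

21.8403


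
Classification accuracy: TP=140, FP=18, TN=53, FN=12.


Accuracy = (TP+TN)/(TP+TN+FP+FN)
= (140+53)/(223)
= 193/223 = 86.55%

86.55%


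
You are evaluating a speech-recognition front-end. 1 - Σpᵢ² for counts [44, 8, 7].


Probabilities: [44/59, 8/59, 7/59] ≈ [0.7458, 0.1356, 0.1186]
Σpᵢ² = (1936 + 64 + 49)/59² = 2049/3481
Gini = 1 - Σpᵢ² = 1 - 2049/3481 = 0.4114

0.4114


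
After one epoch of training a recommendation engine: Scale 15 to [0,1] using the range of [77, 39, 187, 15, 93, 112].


min=15, max=187
(15-15)/(187-15) = 0/172 = 0.0

0.0


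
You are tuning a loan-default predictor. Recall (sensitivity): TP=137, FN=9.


Recall = TP/(TP+FN)
= 137/(137+9)
= 137/146 = 93.84%

93.84%


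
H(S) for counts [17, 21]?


Probabilities: [17/38, 21/38] ≈ [0.4474, 0.5526]
H = -((17/38)·log₂(17/38) + (21/38)·log₂(21/38))
  = 0.992 bits

0.992 bits


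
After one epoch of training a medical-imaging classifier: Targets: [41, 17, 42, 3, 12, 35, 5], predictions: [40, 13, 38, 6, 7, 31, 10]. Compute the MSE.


Squared errors: (41-40)²=1, (17-13)²=16, (42-38)²=16, (3-6)²=9, (12-7)²=25, (35-31)²=16, (5-10)²=25
Sum = 108
MSE = 108/7 = 108/7

108/7


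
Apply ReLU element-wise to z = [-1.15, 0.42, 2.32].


ReLU(-1.15) = max(0, -1.15) = 0.0
ReLU(0.42) = max(0, 0.42) = 0.42
ReLU(2.32) = max(0, 2.32) = 2.32
result = [0.0, 0.42, 2.32]

[0.0, 0.42, 2.32]


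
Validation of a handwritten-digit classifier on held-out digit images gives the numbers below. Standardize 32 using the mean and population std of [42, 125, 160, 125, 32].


μ = 96.8, σ = 50.5703
z = (32 - 96.8)/50.5703 = -1.2814

-1.2814


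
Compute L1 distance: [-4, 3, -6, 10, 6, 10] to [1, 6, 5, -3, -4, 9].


d = |-4-1| + |3-6| + |-6-5| + |10+ 3| + |6+ 4| + |10-9|
  = 5 + 3 + 11 + 13 + 10 + 1
  = 43

43


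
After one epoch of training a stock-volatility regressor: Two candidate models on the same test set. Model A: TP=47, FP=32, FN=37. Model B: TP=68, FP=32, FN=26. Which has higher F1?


Model A: P=47/79=0.5949, R=47/84=0.5595, F1=2PR/(P+R)=2TP/(2TP+FP+FN)=94/163=0.5767
Model B: P=68/100=0.68, R=68/94=0.7234, F1=2PR/(P+R)=2TP/(2TP+FP+FN)=136/194=0.701
0.5767 < 0.701 → Model B

Model B


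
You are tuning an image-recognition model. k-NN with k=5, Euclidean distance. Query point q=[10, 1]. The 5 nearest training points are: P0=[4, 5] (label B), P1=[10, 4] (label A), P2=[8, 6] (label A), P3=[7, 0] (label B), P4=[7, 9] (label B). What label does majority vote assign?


d(q,P0) = 7.2111  (label B)
d(q,P1) = 3.0  (label A)
d(q,P2) = 5.3852  (label A)
d(q,P3) = 3.1623  (label B)
d(q,P4) = 8.544  (label B)
Votes: A=2, B=3
Majority → B

B


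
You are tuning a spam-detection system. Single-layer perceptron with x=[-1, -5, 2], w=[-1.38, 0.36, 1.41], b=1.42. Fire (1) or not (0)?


z = (-1)·(-1.38) + (-5)·(0.36) + (2)·(1.41) + 1.42
  = 3.82
step(z) = 1 (z≥0)

1


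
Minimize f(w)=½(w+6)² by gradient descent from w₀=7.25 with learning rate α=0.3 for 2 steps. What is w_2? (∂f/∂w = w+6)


step 1: grad = 7.25+6 = 13.25; w = 7.25 - 0.3·(13.25) = 3.275
step 2: grad = 3.275+6 = 9.275; w = 3.275 - 0.3·(9.275) = 0.4925

0.4925
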